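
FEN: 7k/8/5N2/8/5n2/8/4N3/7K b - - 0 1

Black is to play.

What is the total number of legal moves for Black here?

Black to move; king on h8.
In check: no.
Legal moves: Kg7, Ng6, Ne6, Nh5, Nd5, Nh3, Nd3, Ng2, Nxe2.
Count: 9.

9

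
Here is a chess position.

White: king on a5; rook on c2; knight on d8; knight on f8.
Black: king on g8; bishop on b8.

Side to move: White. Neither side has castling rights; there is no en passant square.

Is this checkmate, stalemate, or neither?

neither

White to move; white king on a5.
In check: no.
Legal moves for White include: Nh7, Nd7, Ng6, Nfe6, Nf7, Nb7, Nde6, Nc6, Kb6, Ka6, Kb5, Kb4, Ka4, Rc8, Rc7, Rc6, Rc5, Rc4, ... (list truncated; more exist).
White has legal moves and is not in check → neither.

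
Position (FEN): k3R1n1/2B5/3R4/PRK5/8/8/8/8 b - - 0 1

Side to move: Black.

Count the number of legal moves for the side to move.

Black to move; king on a8.
In check: yes, from the white rook on e8.
Legal moves: Ka7.
Count: 1.

1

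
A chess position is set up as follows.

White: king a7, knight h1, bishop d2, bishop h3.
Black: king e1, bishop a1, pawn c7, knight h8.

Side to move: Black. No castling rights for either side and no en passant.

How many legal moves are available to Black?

Black to move; king on e1.
In check: yes, from the white bishop on d2.
Legal moves: Ke2, Kxd2, Kd1.
Count: 3.

3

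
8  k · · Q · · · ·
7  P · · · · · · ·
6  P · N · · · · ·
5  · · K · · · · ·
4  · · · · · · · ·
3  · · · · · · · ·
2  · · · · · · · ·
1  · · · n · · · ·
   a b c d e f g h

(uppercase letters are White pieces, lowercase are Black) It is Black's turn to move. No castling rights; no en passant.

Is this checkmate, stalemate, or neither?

Black to move; black king on a8.
In check: yes, from the white queen on d8.
King squares — a7: attacked by Nc6; b7: attacked by Pa6; b8: attacked by Nc6.
Legal moves for Black: none.
In check with no legal moves → checkmate.

checkmate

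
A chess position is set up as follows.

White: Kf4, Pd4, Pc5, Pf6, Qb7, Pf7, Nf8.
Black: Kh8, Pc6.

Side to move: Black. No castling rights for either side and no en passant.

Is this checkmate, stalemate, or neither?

Black to move; black king on h8.
In check: no.
King squares — g7: attacked by Pf6; h7: attacked by Nf8; g8: attacked by Pf7.
Legal moves for Black: none.
Not in check and no legal moves → stalemate.

stalemate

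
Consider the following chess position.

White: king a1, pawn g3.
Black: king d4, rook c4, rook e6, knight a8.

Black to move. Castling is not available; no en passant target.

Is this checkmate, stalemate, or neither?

neither

Black to move; black king on d4.
In check: no.
Legal moves for Black include: Nc7, Nb6, Re8, Re7, Rh6, Rg6, Rf6, Rd6, Rec6, Rb6, Ra6+, Re5, Re4, Re3, Re2, Re1+, Ke5, Kd5, ... (list truncated; more exist).
Black has legal moves and is not in check → neither.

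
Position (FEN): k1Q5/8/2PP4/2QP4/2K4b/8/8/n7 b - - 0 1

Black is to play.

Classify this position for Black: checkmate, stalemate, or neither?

Black to move; black king on a8.
In check: yes, from the white queen on c8.
King squares — a7: attacked by Qc5; b7: attacked by Pc6; b8: attacked by Qc8.
Legal moves for Black: none.
In check with no legal moves → checkmate.

checkmate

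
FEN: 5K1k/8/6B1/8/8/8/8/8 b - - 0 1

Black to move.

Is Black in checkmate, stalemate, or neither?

stalemate

Black to move; black king on h8.
In check: no.
King squares — g7: attacked by Kf8; h7: attacked by Bg6; g8: attacked by Kf8.
Legal moves for Black: none.
Not in check and no legal moves → stalemate.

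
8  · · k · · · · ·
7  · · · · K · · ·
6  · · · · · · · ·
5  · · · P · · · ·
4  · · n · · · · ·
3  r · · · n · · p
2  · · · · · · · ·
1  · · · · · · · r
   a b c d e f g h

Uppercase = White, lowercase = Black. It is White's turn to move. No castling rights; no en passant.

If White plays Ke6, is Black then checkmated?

After Ke6: black king on c8; in check: no.
Black is not in check, so this cannot be checkmate.

no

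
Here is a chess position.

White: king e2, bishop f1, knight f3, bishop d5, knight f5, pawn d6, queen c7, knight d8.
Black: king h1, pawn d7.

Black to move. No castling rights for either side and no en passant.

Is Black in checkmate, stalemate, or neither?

Black to move; black king on h1.
In check: no.
King squares — g1: attacked by Nf3; g2: attacked by Bf1; h2: attacked by Nf3.
Legal moves for Black: none.
Not in check and no legal moves → stalemate.

stalemate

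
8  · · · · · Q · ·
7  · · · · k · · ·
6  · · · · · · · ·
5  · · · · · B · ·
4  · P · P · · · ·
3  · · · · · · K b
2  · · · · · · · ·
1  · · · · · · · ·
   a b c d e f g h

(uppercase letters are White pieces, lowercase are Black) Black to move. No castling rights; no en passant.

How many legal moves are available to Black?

1

Black to move; king on e7.
In check: yes, from the white queen on f8.
Legal moves: Kxf8.
Count: 1.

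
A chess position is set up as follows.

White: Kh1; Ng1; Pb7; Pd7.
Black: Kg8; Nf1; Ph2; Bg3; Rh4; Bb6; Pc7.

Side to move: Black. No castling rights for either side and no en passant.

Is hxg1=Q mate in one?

After hxg1=Q: white king on h1; in check: yes, from the black queen on g1 and the black rook on h4.
King squares — g1: attacked by Bb6; g2: attacked by Qg1; h2: attacked by Nf1.
White has no legal moves → checkmate.

yes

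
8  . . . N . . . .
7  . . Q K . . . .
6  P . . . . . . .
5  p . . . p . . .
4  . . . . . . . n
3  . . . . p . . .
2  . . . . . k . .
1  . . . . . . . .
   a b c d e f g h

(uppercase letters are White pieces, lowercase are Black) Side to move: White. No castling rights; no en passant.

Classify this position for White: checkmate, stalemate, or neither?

neither

White to move; white king on d7.
In check: no.
Legal moves for White include: Nf7, Nb7, Ne6, Nc6, Ke8, Kc8, Ke7, Ke6, Kd6, Kc6, Qc8, Qb8, Qb7, Qa7, Qd6, Qc6, Qb6, Qxe5, ... (list truncated; more exist).
White has legal moves and is not in check → neither.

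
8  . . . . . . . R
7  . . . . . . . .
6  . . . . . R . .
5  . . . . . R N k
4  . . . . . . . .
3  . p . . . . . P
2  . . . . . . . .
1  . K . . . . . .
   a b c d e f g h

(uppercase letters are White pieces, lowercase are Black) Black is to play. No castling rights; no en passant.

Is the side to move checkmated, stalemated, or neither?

checkmate

Black to move; black king on h5.
In check: yes, from the white rook on h8.
King squares — g4: attacked by Ph3; h4: attacked by Rh8; g5: attacked by Rf5; g6: attacked by Rf6; h6: attacked by Rf6.
Legal moves for Black: none.
In check with no legal moves → checkmate.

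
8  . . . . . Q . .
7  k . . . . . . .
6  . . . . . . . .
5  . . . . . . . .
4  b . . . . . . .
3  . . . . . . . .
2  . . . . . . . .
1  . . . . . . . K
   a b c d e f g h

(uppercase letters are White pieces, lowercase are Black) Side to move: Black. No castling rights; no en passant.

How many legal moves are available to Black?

10

Black to move; king on a7.
In check: no.
Legal moves: Kb7, Kb6, Ka6, Be8, Bd7, Bc6+, Bb5, Bb3, Bc2, Bd1.
Count: 10.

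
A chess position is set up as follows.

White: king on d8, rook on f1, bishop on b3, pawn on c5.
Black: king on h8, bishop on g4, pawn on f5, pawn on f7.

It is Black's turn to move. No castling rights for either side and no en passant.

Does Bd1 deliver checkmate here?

no

After Bd1: white king on d8; in check: no.
White is not in check, so this cannot be checkmate.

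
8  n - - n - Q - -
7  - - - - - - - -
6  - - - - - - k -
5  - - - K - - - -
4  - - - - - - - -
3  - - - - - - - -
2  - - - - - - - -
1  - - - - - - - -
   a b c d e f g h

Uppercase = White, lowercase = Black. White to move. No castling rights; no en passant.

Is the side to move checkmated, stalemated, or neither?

White to move; white king on d5.
In check: no.
Legal moves for White include: Qh8, Qg8+, Qe8+, Qxd8, Qg7+, Qf7+, Qe7, Qh6+, Qf6+, Qd6+, Qf5+, Qc5, Qf4, Qb4, Qf3, Qa3, Qf2, Qf1, ... (list truncated; more exist).
White has legal moves and is not in check → neither.

neither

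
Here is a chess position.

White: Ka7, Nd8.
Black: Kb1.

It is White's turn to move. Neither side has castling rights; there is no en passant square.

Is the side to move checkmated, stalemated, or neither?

White to move; white king on a7.
In check: no.
Legal moves for White: Nf7, Nb7, Ne6, Nc6, Kb8, Ka8, Kb7, Kb6, Ka6.
White has 9 legal moves and is not in check → neither.

neither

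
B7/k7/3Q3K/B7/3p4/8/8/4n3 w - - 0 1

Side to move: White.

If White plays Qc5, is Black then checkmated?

no

After Qc5: black king on a7; in check: yes, from the white queen on c5.
Black has 3 legal replies: Kb8, Kxa8, Ka6.
In check but a legal move exists → not checkmate.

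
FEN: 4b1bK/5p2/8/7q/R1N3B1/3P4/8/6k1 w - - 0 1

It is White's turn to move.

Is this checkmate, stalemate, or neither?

neither

White to move; white king on h8.
In check: yes, from the black queen on h5.
Legal moves for White: Kxg8, Kg7, Bxh5.
White is in check but has 3 legal moves → neither.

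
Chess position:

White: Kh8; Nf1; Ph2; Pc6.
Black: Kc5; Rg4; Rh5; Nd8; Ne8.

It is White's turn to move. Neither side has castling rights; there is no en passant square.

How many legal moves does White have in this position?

0

White to move; king on h8.
In check: yes, from the black rook on h5.
Legal moves: none.
Count: 0.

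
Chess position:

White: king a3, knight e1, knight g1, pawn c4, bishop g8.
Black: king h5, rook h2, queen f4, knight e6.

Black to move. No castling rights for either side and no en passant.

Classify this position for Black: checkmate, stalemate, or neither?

Black to move; black king on h5.
In check: no.
Legal moves for Black include: Nf8, Nd8, Ng7, Nc7, Ng5, Nc5, Nd4, Kh6, Kg6, Kg5, Kh4, Kg4, Qf8+, Qb8, Qf7, Qc7, Qh6, Qf6, ... (list truncated; more exist).
Black has legal moves and is not in check → neither.

neither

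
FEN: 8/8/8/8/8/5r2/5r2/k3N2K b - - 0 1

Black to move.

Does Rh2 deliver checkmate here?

After Rh2: white king on h1; in check: yes, from the black rook on h2.
White has 2 legal replies: Kxh2, Kg1.
In check but a legal move exists → not checkmate.

no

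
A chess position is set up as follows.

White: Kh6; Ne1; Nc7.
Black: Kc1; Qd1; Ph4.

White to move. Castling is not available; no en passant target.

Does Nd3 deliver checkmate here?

no

After Nd3: black king on c1; in check: yes, from the white knight on d3.
Black has 4 legal replies: Kd2, Kc2, Kb1, Qxd3.
In check but a legal move exists → not checkmate.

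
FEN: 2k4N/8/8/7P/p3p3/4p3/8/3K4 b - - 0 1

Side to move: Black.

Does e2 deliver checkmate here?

After e2: white king on d1; in check: yes, from the black pawn on e2.
White has 5 legal replies: Kxe2, Kd2, Kc2, Ke1, Kc1.
In check but a legal move exists → not checkmate.

no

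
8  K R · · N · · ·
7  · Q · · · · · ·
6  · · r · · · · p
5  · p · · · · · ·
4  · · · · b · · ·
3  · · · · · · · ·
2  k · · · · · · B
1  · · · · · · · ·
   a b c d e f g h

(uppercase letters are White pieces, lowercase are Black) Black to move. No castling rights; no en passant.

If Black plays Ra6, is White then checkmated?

yes

After Ra6: white king on a8; in check: yes, from the black rook on a6.
King squares — a7: attacked by Ra6; b7: own queen; b8: own rook.
White has no legal moves → checkmate.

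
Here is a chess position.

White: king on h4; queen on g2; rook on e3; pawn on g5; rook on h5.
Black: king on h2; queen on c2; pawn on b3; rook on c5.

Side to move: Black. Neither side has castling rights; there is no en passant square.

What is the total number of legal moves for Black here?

2

Black to move; king on h2.
In check: yes, from the white queen on g2.
Legal moves: Kxg2, Qxg2.
Count: 2.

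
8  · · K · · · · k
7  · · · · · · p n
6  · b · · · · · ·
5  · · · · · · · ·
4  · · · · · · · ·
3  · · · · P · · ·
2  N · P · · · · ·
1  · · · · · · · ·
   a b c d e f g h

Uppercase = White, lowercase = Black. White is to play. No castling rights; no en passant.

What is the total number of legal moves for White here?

9

White to move; king on c8.
In check: no.
Legal moves: Kb8, Kd7, Kb7, Nb4, Nc3, Nc1, e4, c3, c4.
Count: 9.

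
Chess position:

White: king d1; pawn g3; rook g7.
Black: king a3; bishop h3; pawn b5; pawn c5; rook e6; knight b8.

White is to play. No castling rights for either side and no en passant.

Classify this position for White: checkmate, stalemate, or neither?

neither

White to move; white king on d1.
In check: no.
Legal moves for White: Rg8, Rh7, Rf7, Re7, Rd7, Rc7, Rb7, Ra7+, Rg6, Rg5, Rg4, Kd2, Kc2, Kc1, g4.
White has 15 legal moves and is not in check → neither.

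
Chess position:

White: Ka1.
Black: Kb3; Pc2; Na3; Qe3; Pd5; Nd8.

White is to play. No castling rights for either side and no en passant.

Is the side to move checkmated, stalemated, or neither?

White to move; white king on a1.
In check: no.
King squares — b1: attacked by Pc2; a2: attacked by Kb3; b2: attacked by Kb3.
Legal moves for White: none.
Not in check and no legal moves → stalemate.

stalemate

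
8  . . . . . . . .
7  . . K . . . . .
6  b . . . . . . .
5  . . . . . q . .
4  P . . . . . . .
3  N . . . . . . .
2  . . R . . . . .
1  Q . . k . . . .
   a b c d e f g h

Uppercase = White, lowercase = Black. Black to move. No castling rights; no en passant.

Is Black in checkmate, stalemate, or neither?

checkmate

Black to move; black king on d1.
In check: yes, from the white queen on a1.
King squares — c1: attacked by Qa1; e1: attacked by Qa1; c2: attacked by Na3; d2: attacked by Rc2; e2: attacked by Rc2.
Legal moves for Black: none.
In check with no legal moves → checkmate.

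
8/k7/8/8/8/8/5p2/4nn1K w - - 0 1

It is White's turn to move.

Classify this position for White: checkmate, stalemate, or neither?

stalemate

White to move; white king on h1.
In check: no.
King squares — g1: attacked by Pf2; g2: attacked by Ne1; h2: attacked by Nf1.
Legal moves for White: none.
Not in check and no legal moves → stalemate.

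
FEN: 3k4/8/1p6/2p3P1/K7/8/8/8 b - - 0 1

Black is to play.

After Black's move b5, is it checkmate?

After b5: white king on a4; in check: yes, from the black pawn on b5.
White has 4 legal replies: Kxb5, Ka5, Kb3, Ka3.
In check but a legal move exists → not checkmate.

no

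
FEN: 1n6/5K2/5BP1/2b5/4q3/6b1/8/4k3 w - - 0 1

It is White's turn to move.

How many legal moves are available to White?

White to move; king on f7.
In check: no.
Legal moves: Kg8, Kg7, Bh8, Bd8, Bg7, Be7, Bg5, Be5, Bh4, Bd4, Bc3+, Bb2, Ba1, g7.
Count: 14.

14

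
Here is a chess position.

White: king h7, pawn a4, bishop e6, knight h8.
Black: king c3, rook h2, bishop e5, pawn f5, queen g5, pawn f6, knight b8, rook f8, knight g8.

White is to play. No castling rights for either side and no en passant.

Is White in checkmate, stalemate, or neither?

White to move; white king on h7.
In check: yes, from the black rook on h2.
King squares — g6: attacked by Qg5; h6: attacked by Rh2; g7: attacked by Qg5; g8: attacked by Qg5; h8: own knight.
Legal moves for White: none.
In check with no legal moves → checkmate.

checkmate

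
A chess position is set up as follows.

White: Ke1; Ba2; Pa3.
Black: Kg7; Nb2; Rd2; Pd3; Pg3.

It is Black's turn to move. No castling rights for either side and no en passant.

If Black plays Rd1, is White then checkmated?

yes

After Rd1: white king on e1; in check: yes, from the black rook on d1.
King squares — d1: attacked by Nb2; f1: attacked by Rd1; d2: attacked by Rd1; e2: attacked by Pd3; f2: attacked by Pg3.
White has no legal moves → checkmate.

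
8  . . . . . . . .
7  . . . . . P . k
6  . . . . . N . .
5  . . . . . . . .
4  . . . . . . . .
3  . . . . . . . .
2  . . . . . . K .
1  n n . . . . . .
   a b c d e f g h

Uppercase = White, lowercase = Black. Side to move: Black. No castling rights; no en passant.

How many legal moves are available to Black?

4

Black to move; king on h7.
In check: yes, from the white knight on f6.
Legal moves: Kh8, Kg7, Kh6, Kg6.
Count: 4.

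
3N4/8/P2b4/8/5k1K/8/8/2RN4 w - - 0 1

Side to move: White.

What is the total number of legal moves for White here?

White to move; king on h4.
In check: no.
Legal moves: Nf7, Nb7, Ne6+, Nc6, Kh5, Kh3, Ne3, Nc3, Nf2, Nb2, Rc8, Rc7, Rc6, Rc5, Rc4+, Rc3, Rc2, Rb1, Ra1, a7.
Count: 20.

20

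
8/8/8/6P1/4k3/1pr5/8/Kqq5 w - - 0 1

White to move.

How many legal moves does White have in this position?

White to move; king on a1.
In check: yes, from the black queen on b1.
Legal moves: none.
Count: 0.

0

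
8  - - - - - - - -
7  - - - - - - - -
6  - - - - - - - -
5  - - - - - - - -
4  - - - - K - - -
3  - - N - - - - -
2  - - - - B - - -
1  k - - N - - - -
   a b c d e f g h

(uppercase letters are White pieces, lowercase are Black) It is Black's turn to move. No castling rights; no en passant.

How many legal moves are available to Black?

0

Black to move; king on a1.
In check: no.
Legal moves: none.
Count: 0.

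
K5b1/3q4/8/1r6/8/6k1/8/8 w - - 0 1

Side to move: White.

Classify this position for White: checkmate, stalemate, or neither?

White to move; white king on a8.
In check: no.
King squares — a7: attacked by Qd7; b7: attacked by Rb5; b8: attacked by Rb5.
Legal moves for White: none.
Not in check and no legal moves → stalemate.

stalemate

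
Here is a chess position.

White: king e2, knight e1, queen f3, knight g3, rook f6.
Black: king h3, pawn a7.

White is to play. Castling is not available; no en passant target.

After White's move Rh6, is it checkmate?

yes

After Rh6: black king on h3; in check: yes, from the white rook on h6.
King squares — g2: attacked by Ne1; h2: attacked by Rh6; g3: attacked by Qf3; g4: attacked by Qf3; h4: attacked by Rh6.
Black has no legal moves → checkmate.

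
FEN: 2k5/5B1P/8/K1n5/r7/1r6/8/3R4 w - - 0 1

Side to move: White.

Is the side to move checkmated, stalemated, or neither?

checkmate

White to move; white king on a5.
In check: yes, from the black rook on a4.
King squares — a4: attacked by Nc5; b4: attacked by Rb3; b5: attacked by Rb3; a6: attacked by Ra4; b6: attacked by Rb3.
Legal moves for White: none.
In check with no legal moves → checkmate.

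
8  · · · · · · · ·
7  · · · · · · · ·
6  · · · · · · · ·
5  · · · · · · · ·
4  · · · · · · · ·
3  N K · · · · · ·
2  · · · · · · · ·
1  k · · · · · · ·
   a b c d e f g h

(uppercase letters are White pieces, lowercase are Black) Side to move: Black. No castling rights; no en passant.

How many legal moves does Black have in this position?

Black to move; king on a1.
In check: no.
Legal moves: none.
Count: 0.

0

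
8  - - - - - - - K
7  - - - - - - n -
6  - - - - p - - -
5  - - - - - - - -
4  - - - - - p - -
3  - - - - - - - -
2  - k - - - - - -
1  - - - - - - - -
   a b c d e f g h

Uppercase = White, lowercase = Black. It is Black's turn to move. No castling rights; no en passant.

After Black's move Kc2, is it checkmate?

no

After Kc2: white king on h8; in check: no.
White is not in check, so this cannot be checkmate.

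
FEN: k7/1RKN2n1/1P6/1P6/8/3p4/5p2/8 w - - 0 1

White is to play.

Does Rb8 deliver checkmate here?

After Rb8: black king on a8; in check: yes, from the white rook on b8.
King squares — a7: attacked by Pb6; b7: attacked by Kc7; b8: attacked by Kc7.
Black has no legal moves → checkmate.

yes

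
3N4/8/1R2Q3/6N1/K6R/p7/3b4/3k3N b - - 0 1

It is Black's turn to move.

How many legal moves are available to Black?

11

Black to move; king on d1.
In check: no.
Legal moves: Bxg5, Ba5, Bf4, Bb4, Be3, Bc3, Be1, Bc1, Kc2, Kc1, a2.
Count: 11.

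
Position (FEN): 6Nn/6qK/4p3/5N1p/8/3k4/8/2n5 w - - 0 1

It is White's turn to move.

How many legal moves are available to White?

2

White to move; king on h7.
In check: yes, from the black queen on g7.
Legal moves: Kxg7, Nxg7.
Count: 2.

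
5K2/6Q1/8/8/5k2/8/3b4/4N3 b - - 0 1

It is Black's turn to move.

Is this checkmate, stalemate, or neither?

neither

Black to move; black king on f4.
In check: no.
Legal moves for Black: Kf5, Ke4, Ke3, Ba5, Bb4+, Be3, Bc3, Bxe1, Bc1.
Black has 9 legal moves and is not in check → neither.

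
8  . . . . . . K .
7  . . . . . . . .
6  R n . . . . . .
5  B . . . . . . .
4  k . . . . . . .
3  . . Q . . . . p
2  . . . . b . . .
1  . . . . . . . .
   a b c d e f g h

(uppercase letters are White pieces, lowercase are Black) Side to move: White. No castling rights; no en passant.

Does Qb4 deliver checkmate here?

After Qb4: black king on a4; in check: yes, from the white queen on b4.
King squares — a3: attacked by Qb4; b3: attacked by Qb4; b4: attacked by Ba5; a5: attacked by Qb4; b5: attacked by Qb4.
Black has no legal moves → checkmate.

yes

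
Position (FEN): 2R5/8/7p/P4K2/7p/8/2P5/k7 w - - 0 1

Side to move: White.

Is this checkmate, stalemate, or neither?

neither

White to move; white king on f5.
In check: no.
Legal moves for White include: Rh8, Rg8, Rf8, Re8, Rd8, Rb8, Ra8, Rc7, Rc6, Rc5, Rc4, Rc3, Kg6, Kf6, Ke6, Ke5, Kg4, Kf4, ... (list truncated; more exist).
White has legal moves and is not in check → neither.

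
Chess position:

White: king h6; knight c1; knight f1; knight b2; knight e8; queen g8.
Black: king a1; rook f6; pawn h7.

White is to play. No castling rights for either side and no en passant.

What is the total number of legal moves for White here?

6

White to move; king on h6.
In check: yes, from the black rook on f6.
Legal moves: Kxh7, Kg7, Kh5, Kg5, Qg6, Nxf6.
Count: 6.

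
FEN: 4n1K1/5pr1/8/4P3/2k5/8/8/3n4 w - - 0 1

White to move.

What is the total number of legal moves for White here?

2

White to move; king on g8.
In check: yes, from the black rook on g7.
Legal moves: Kh8, Kf8.
Count: 2.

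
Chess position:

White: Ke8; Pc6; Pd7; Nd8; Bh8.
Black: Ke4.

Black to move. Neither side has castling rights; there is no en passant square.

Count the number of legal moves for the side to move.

Black to move; king on e4.
In check: no.
Legal moves: Kf5, Kd5, Kf4, Kf3, Ke3, Kd3.
Count: 6.

6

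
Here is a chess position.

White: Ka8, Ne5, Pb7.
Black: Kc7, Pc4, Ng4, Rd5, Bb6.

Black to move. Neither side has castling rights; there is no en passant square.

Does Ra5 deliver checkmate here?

After Ra5: white king on a8; in check: yes, from the black rook on a5.
King squares — a7: attacked by Ra5; b7: own pawn; b8: attacked by Kc7.
White has no legal moves → checkmate.

yes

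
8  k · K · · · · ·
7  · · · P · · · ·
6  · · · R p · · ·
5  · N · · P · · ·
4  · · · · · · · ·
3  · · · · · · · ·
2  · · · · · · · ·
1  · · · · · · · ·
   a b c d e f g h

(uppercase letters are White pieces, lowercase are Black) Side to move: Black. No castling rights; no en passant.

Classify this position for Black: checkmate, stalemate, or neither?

stalemate

Black to move; black king on a8.
In check: no.
King squares — a7: attacked by Nb5; b7: attacked by Kc8; b8: attacked by Kc8.
Legal moves for Black: none.
Not in check and no legal moves → stalemate.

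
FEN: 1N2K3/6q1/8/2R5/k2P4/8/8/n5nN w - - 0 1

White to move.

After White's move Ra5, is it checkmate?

no

After Ra5: black king on a4; in check: yes, from the white rook on a5.
Black has 3 legal replies: Kxa5, Kb4, Kb3.
In check but a legal move exists → not checkmate.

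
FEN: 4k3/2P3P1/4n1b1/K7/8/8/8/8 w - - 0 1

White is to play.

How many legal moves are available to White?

13

White to move; king on a5.
In check: no.
Legal moves: Kb6, Ka6, Kb5, Kb4, Ka4, g8=Q+, g8=R+, g8=B, g8=N, c8=Q+, c8=R+, c8=B, c8=N.
Count: 13.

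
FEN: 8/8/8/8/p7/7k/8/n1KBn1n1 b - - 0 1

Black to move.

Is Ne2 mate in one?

no

After Ne2: white king on c1; in check: yes, from the black knight on e2.
White has 4 legal replies: Kd2, Kb2, Kb1, Bxe2.
In check but a legal move exists → not checkmate.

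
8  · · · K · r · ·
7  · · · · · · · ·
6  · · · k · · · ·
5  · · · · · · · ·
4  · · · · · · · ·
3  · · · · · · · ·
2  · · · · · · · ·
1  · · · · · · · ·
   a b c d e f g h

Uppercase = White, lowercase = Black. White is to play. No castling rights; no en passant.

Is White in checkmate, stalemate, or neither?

checkmate

White to move; white king on d8.
In check: yes, from the black rook on f8.
King squares — c7: attacked by Kd6; d7: attacked by Kd6; e7: attacked by Kd6; c8: attacked by Rf8; e8: attacked by Rf8.
Legal moves for White: none.
In check with no legal moves → checkmate.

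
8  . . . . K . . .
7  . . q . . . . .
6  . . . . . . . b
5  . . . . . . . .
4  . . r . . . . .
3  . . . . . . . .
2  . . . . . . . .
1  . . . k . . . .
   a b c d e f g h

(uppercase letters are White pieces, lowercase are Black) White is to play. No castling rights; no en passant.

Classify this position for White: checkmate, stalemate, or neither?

stalemate

White to move; white king on e8.
In check: no.
King squares — d7: attacked by Qc7; e7: attacked by Qc7; f7: attacked by Qc7; d8: attacked by Qc7; f8: attacked by Bh6.
Legal moves for White: none.
Not in check and no legal moves → stalemate.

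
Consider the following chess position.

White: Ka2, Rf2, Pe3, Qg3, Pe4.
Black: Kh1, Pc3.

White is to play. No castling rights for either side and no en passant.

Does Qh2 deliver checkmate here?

After Qh2: black king on h1; in check: yes, from the white queen on h2.
King squares — g1: attacked by Qh2; g2: attacked by Rf2; h2: attacked by Rf2.
Black has no legal moves → checkmate.

yes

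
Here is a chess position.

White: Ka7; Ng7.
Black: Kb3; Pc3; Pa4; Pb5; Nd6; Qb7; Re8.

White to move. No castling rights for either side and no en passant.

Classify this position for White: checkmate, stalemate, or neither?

checkmate

White to move; white king on a7.
In check: yes, from the black queen on b7.
King squares — a6: attacked by Qb7; b6: attacked by Qb7; b7: attacked by Nd6; a8: attacked by Qb7; b8: attacked by Qb7.
Legal moves for White: none.
In check with no legal moves → checkmate.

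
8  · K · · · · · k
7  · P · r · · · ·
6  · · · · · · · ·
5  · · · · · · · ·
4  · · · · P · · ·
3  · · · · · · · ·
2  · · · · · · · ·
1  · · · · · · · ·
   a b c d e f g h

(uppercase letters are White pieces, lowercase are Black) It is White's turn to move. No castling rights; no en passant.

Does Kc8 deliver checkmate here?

no

After Kc8: black king on h8; in check: no.
Black is not in check, so this cannot be checkmate.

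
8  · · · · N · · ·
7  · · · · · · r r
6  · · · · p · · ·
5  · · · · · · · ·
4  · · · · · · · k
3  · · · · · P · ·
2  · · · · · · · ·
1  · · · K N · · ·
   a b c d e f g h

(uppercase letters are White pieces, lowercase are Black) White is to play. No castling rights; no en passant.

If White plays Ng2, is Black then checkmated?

After Ng2: black king on h4; in check: yes, from the white knight on g2.
Black has 5 legal replies: Kh5, Kg5, Kh3, Kg3, Rxg2.
In check but a legal move exists → not checkmate.

no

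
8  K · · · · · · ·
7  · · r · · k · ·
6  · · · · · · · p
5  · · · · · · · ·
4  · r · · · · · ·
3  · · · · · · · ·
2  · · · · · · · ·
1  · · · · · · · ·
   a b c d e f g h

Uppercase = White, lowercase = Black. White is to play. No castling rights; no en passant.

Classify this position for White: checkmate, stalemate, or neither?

White to move; white king on a8.
In check: no.
King squares — a7: attacked by Rc7; b7: attacked by Rb4; b8: attacked by Rb4.
Legal moves for White: none.
Not in check and no legal moves → stalemate.

stalemate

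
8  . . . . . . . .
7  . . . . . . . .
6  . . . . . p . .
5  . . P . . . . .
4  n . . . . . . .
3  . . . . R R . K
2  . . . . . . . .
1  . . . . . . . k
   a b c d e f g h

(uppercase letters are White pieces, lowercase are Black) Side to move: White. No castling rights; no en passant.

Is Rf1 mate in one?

After Rf1: black king on h1; in check: yes, from the white rook on f1.
King squares — g1: attacked by Rf1; g2: attacked by Kh3; h2: attacked by Kh3.
Black has no legal moves → checkmate.

yes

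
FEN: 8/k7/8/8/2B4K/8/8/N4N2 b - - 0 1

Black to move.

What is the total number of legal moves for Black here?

Black to move; king on a7.
In check: no.
Legal moves: Kb8, Ka8, Kb7, Kb6.
Count: 4.

4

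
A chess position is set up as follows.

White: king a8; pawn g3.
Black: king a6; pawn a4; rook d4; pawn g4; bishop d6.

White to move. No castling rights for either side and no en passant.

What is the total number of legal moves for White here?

White to move; king on a8.
In check: no.
Legal moves: none.
Count: 0.

0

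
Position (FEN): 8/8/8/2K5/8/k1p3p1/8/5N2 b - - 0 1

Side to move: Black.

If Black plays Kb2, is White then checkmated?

After Kb2: white king on c5; in check: no.
White is not in check, so this cannot be checkmate.

no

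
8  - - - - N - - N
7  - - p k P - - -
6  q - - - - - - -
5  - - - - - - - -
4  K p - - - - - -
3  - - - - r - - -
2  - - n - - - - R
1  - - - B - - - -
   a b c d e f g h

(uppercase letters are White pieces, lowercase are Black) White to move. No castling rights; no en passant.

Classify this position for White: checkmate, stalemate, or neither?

White to move; white king on a4.
In check: yes, from the black queen on a6.
King squares — a3: attacked by Nc2; b3: attacked by Re3; b4: attacked by Nc2; a5: attacked by Qa6; b5: attacked by Qa6.
Legal moves for White: none.
In check with no legal moves → checkmate.

checkmate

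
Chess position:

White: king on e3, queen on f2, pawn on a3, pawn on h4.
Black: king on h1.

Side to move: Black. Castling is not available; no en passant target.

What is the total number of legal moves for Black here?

0

Black to move; king on h1.
In check: no.
Legal moves: none.
Count: 0.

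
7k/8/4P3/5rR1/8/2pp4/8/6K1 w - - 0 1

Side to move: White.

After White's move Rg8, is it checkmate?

After Rg8: black king on h8; in check: yes, from the white rook on g8.
Black has 2 legal replies: Kxg8, Kh7.
In check but a legal move exists → not checkmate.

no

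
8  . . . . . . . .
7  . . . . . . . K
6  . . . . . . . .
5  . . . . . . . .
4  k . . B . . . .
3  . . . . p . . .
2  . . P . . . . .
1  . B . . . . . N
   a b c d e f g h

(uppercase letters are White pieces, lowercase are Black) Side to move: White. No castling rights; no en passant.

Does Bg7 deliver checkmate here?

no

After Bg7: black king on a4; in check: no.
Black is not in check, so this cannot be checkmate.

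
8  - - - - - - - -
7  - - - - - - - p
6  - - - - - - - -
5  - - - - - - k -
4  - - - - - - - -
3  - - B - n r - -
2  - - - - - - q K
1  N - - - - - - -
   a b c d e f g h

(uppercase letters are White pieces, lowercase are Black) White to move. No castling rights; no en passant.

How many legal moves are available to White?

0

White to move; king on h2.
In check: yes, from the black queen on g2.
Legal moves: none.
Count: 0.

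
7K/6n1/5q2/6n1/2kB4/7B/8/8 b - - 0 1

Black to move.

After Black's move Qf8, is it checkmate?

yes

After Qf8: white king on h8; in check: yes, from the black queen on f8.
King squares — g7: attacked by Qf8; h7: attacked by Ng5; g8: attacked by Qf8.
White has no legal moves → checkmate.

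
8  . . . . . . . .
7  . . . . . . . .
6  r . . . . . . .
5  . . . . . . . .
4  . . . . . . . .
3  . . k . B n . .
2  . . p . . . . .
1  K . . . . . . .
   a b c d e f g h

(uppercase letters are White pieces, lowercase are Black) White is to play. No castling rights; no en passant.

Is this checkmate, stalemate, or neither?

White to move; white king on a1.
In check: yes, from the black rook on a6.
King squares — b1: attacked by Pc2; a2: attacked by Ra6; b2: attacked by Kc3.
Legal moves for White: none.
In check with no legal moves → checkmate.

checkmate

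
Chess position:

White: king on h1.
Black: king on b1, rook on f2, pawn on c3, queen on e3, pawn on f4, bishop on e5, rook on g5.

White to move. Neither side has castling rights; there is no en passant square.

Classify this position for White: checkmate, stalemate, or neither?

stalemate

White to move; white king on h1.
In check: no.
King squares — g1: attacked by Rg5; g2: attacked by Rf2; h2: attacked by Rf2.
Legal moves for White: none.
Not in check and no legal moves → stalemate.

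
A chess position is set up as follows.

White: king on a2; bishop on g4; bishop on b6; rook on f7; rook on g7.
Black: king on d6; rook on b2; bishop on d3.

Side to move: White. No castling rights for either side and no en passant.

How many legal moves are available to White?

3

White to move; king on a2.
In check: yes, from the black rook on b2.
Legal moves: Ka3, Kxb2, Ka1.
Count: 3.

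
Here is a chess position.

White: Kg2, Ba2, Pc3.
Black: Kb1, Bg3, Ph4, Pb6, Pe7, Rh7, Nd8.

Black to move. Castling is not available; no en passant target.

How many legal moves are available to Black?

5

Black to move; king on b1.
In check: yes, from the white bishop on a2.
Legal moves: Kc2, Kb2, Kxa2, Kc1, Ka1.
Count: 5.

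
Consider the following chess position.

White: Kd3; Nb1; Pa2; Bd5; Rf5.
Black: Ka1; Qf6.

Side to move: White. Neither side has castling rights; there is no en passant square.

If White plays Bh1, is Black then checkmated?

After Bh1: black king on a1; in check: no.
Black is not in check, so this cannot be checkmate.

no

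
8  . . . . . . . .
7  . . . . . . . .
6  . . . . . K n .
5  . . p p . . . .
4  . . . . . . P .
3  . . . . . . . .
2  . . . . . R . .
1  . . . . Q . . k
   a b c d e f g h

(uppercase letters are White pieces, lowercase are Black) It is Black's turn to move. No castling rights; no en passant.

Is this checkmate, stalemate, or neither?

Black to move; black king on h1.
In check: yes, from the white queen on e1.
King squares — g1: attacked by Qe1; g2: attacked by Rf2; h2: attacked by Rf2.
Legal moves for Black: none.
In check with no legal moves → checkmate.

checkmate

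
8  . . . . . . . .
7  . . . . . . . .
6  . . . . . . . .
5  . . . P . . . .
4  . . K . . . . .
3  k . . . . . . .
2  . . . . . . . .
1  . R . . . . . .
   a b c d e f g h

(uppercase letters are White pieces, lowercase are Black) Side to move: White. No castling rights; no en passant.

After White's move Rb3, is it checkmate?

After Rb3: black king on a3; in check: yes, from the white rook on b3.
Black has 2 legal replies: Ka4, Ka2.
In check but a legal move exists → not checkmate.

no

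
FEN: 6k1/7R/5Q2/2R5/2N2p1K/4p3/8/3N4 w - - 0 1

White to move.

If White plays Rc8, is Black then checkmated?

no

After Rc8: black king on g8; in check: yes, from the white rook on c8.
Black has 1 legal reply: Kxh7.
In check but a legal move exists → not checkmate.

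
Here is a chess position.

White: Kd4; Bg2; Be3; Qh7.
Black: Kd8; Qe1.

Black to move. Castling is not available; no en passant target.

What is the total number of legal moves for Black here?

18

Black to move; king on d8.
In check: no.
Legal moves: Ke8, Kc8, Qa5, Qh4+, Qb4+, Qg3, Qxe3+, Qc3+, Qf2, Qe2, Qd2+, Qh1, Qg1, Qf1, Qd1+, Qc1, Qb1, Qa1+.
Count: 18.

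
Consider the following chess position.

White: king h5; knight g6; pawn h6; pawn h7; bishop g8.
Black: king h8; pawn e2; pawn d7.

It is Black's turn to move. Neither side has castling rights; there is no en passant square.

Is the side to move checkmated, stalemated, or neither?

Black to move; black king on h8.
In check: yes, from the white knight on g6.
King squares — g7: attacked by Ph6; h7: attacked by Bg8; g8: attacked by Ph7.
Legal moves for Black: none.
In check with no legal moves → checkmate.

checkmate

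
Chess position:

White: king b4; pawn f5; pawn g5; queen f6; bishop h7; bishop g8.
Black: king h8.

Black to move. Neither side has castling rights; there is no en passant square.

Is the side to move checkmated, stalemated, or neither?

checkmate

Black to move; black king on h8.
In check: yes, from the white queen on f6.
King squares — g7: attacked by Qf6; h7: attacked by Bg8; g8: attacked by Bh7.
Legal moves for Black: none.
In check with no legal moves → checkmate.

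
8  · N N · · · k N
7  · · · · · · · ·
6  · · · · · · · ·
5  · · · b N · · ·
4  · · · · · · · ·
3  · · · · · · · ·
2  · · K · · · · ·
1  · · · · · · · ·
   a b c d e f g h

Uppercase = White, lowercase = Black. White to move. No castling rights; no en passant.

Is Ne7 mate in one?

After Ne7: black king on g8; in check: yes, from the white knight on e7.
Black has 4 legal replies: Kxh8, Kf8, Kh7, Kg7.
In check but a legal move exists → not checkmate.

no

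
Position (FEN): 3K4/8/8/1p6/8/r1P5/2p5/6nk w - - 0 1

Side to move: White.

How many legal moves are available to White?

6

White to move; king on d8.
In check: no.
Legal moves: Ke8, Kc8, Ke7, Kd7, Kc7, c4.
Count: 6.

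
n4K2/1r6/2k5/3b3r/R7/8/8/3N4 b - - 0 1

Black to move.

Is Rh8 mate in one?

yes

After Rh8: white king on f8; in check: yes, from the black rook on h8.
King squares — e7: attacked by Rb7; f7: attacked by Bd5; g7: attacked by Rb7; e8: attacked by Rh8; g8: attacked by Bd5.
White has no legal moves → checkmate.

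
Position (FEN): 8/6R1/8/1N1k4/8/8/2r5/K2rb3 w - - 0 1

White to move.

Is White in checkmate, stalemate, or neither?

checkmate

White to move; white king on a1.
In check: yes, from the black rook on d1.
King squares — b1: attacked by Rd1; a2: attacked by Rc2; b2: attacked by Rc2.
Legal moves for White: none.
In check with no legal moves → checkmate.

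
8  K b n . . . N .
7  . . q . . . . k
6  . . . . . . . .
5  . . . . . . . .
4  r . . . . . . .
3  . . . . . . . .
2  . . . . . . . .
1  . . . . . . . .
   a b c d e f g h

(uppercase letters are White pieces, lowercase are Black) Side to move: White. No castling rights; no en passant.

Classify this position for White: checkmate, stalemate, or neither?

checkmate

White to move; white king on a8.
In check: yes, from the black rook on a4.
King squares — a7: attacked by Ra4; b7: attacked by Qc7; b8: attacked by Qc7.
Legal moves for White: none.
In check with no legal moves → checkmate.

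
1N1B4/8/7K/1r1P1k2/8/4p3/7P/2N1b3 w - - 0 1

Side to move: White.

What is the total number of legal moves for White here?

20

White to move; king on h6.
In check: no.
Legal moves: Be7, Bc7, Bf6, Bb6, Bg5, Ba5, Bh4, Nd7, Nc6, Na6, Kh7, Kg7, Kh5, Nd3, Nb3, Ne2, Na2, d6, h3, h4.
Count: 20.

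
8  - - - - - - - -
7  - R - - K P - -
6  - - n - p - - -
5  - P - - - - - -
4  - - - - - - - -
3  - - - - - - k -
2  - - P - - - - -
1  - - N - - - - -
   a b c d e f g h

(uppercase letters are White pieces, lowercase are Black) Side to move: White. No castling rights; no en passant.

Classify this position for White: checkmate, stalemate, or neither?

neither

White to move; white king on e7.
In check: yes, from the black knight on c6.
King squares — d6: available; e6: available; f6: available; d7: available; f7: own pawn; d8: attacked by Nc6; e8: available; f8: available.
Legal moves for White: Kf8, Ke8, Kd7, Kf6, Kxe6, Kd6, bxc6.
White is in check but has 7 legal moves → neither.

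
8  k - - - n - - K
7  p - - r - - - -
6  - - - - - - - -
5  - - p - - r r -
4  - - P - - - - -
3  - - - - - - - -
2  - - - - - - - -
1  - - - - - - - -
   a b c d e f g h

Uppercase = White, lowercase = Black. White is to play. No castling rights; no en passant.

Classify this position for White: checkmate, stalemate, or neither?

stalemate

White to move; white king on h8.
In check: no.
King squares — g7: attacked by Rg5; h7: attacked by Rd7; g8: attacked by Rg5.
Legal moves for White: none.
Not in check and no legal moves → stalemate.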